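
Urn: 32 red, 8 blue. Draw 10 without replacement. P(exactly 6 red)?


Hypergeometric: C(32,6)×C(8,4)/C(40,10)
= 906192×70/847660528 = 127890/1708993

P(X=6) = 127890/1708993 ≈ 7.48%


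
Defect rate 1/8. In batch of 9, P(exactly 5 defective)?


Binomial: P(X=5) = C(9,5)×p^5×(1-p)^4
= 126 × 1/32768 × 2401/4096 = 151263/67108864

P(X=5) = 151263/67108864 ≈ 0.23%


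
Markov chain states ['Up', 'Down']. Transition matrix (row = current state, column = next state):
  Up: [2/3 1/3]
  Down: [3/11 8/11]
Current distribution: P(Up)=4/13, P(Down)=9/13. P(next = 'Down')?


P(next=Down) = Σᵢ P(now=i)×P(i→Down)
= 4/13×1/3 + 9/13×8/11
= 4/39 + 72/143 = 20/33

P = 20/33 ≈ 0.6061


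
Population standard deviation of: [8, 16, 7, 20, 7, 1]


Mean = 59/6
  (8-59/6)²=121/36
  (16-59/6)²=1369/36
  (7-59/6)²=289/36
  (20-59/6)²=3721/36
  (7-59/6)²=289/36
  (1-59/6)²=2809/36
Σ(x-μ)² = 1433/6
σ² = (1433/6)/6 = 1433/36

σ = √(1433/36) ≈ 6.3092


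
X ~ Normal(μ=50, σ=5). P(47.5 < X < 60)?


z₁=(47.5-50)/5=-0.5, z₂=(60-50)/5=2.0
P = Φ(2.0) - Φ(-0.5) = 0.977250 - 0.308538 = 0.668712 ≈ 0.6687

P(47.5 < X < 60) ≈ 0.6687


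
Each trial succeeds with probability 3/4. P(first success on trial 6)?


Geometric: P(X=6) = (1-p)^(k-1)×p = (1/4)^5×3/4 = 3/4096

P(X=6) = 3/4096 ≈ 0.07%


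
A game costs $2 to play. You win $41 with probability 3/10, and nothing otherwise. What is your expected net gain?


E[gain] = (41-2)×3/10 + (-2)×7/10
= 117/10 - 7/5 = 103/10

Expected net gain = $103/10 ≈ $10.30


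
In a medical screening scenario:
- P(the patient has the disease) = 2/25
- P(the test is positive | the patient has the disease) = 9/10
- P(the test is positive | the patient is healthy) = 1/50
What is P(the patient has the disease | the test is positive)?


Using Bayes' theorem:
P(A|B) = P(B|A)·P(A) / P(B)

P(the test is positive) = 9/10 × 2/25 + 1/50 × 23/25
= 9/125 + 23/1250 = 113/1250

P(the patient has the disease|the test is positive) = (9/125) / (113/1250) = 90/113

P(the patient has the disease|the test is positive) = 90/113 ≈ 79.65%


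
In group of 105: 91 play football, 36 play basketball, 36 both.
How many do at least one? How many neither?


|A∪B| = 91+36-36 = 91
Neither = 105-91 = 14

At least one: 91; Neither: 14


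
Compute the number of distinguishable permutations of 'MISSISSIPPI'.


Letters: 11, freq: {'M': 1, 'I': 4, 'S': 4, 'P': 2}
11!/(1!×4!×4!×2!) = 39916800/1152 = 34650

34650


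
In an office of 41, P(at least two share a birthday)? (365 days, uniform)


P(all different) = Π(365-i)/365 for i=0..40
= 0.096848
P(match) = 1 - 0.096848 = 0.903152

P ≈ 0.9032 ≈ 90.32%


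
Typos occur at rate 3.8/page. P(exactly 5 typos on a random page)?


Poisson(λ=3.8): P(X=5) = e^(-λ)×λ^k/k!
= e^(-3.8) × 3.8^5 / 5!
≈ 0.02237077186 × 792.35168 / 120 ≈ 0.147713

P(X=5) ≈ 0.147713 ≈ 14.77%


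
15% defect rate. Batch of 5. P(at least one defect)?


P(all good) = (17/20)^5 = 1419857/3200000
P(≥1 defect) = 1780143/3200000

P = 1780143/3200000 ≈ 55.63%


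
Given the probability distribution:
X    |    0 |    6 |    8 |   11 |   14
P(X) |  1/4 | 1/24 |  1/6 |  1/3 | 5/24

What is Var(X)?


E[X] = 49/6
E[X²] = 280/3
Var(X) = E[X²] - (E[X])² = 280/3 - 2401/36 = 959/36

Var(X) = 959/36 ≈ 26.6389


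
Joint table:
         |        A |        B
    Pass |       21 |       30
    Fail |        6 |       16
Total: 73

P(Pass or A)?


P(Pass∨A) = P(Pass) + P(A) - P(Pass∧A)
= (51 + 27 - 21)/73 = 57/73

P = 57/73 ≈ 78.08%


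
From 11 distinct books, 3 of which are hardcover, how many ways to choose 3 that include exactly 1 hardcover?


Choose 1 of the 3 hardcovers and 2 of the other 8 books:
C(3,1)×C(8,2) = 3×28 = 84

84


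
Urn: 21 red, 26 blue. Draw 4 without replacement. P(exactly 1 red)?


Hypergeometric: C(21,1)×C(26,3)/C(47,4)
= 21×2600/178365 = 3640/11891

P(X=1) = 3640/11891 ≈ 30.61%


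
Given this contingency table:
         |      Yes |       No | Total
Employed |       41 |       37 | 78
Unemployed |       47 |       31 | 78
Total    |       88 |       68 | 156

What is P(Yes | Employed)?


P(Yes | Employed) = 41/(41+37) = 41/78

P(Yes|Employed) = 41/78 ≈ 52.56%


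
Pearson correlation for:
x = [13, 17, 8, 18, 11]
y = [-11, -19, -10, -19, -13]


n=5, Σx=67, Σy=-72, Σxy=-1031, Σx²=967, Σy²=1112
r = (5×(-1031) - 67×(-72))/√((5×967 - 67²)(5×1112 - (-72)²))
= -331/√(346×376) = -331/√130096 ≈ -331/360.6882 ≈ -0.9177

r ≈ -0.9177


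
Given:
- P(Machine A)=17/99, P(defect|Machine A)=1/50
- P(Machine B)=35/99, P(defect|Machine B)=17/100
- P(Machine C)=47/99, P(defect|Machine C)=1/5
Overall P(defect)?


P(B) = Σ P(B|Aᵢ)×P(Aᵢ)
  1/50×17/99 = 17/4950
  17/100×35/99 = 119/1980
  1/5×47/99 = 47/495
Sum = 523/3300

P(defect) = 523/3300 ≈ 15.85%


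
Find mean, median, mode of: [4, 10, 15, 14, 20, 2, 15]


Sorted: [2, 4, 10, 14, 15, 15, 20]
Mean = 80/7
Median = 14
Freq: {4: 1, 10: 1, 15: 2, 14: 1, 20: 1, 2: 1}
Mode: [15]

Mean=80/7, Median=14, Mode=15


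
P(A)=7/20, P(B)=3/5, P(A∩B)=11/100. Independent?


P(A)×P(B) = 21/100
P(A∩B) = 11/100
Not equal → NOT independent

No, not independent


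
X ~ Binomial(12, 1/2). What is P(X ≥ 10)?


P(X ≥ 10) = Σ P(X=i) for i=10..12
P(X=10) = 33/2048
P(X=11) = 3/1024
P(X=12) = 1/4096
Sum = 79/4096

P(X ≥ 10) = 79/4096 ≈ 1.93%


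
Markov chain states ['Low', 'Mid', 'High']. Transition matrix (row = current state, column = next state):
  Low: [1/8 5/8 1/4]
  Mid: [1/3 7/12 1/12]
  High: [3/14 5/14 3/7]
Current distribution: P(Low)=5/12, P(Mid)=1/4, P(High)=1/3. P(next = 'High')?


P(next=High) = Σᵢ P(now=i)×P(i→High)
= 5/12×1/4 + 1/4×1/12 + 1/3×3/7
= 5/48 + 1/48 + 1/7 = 15/56

P = 15/56 ≈ 0.2679


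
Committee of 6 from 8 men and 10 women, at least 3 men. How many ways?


Count by #men:
  3M,3W: C(8,3)×C(10,3)=6720
  4M,2W: C(8,4)×C(10,2)=3150
  5M,1W: C(8,5)×C(10,1)=560
  6M,0W: C(8,6)×C(10,0)=28
Total = 10458

10458


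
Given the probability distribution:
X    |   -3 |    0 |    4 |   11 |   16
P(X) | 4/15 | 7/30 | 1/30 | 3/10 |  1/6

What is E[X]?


E[X] = Σ x·P(X=x)
= (-3)×(4/15) + (0)×(7/30) + (4)×(1/30) + (11)×(3/10) + (16)×(1/6)
= 53/10

E[X] = 53/10


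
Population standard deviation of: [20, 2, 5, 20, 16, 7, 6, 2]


Mean = 78/8 = 39/4
  (20-39/4)²=1681/16
  (2-39/4)²=961/16
  (5-39/4)²=361/16
  (20-39/4)²=1681/16
  (16-39/4)²=625/16
  (7-39/4)²=121/16
  (6-39/4)²=225/16
  (2-39/4)²=961/16
Σ(x-μ)² = 827/2
σ² = (827/2)/8 = 827/16

σ = √(827/16) ≈ 7.1894


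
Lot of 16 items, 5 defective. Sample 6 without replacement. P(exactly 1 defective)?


Hypergeometric: C(5,1)×C(11,5)/C(16,6)
= 5×462/8008 = 15/52

P(X=1) = 15/52 ≈ 28.85%


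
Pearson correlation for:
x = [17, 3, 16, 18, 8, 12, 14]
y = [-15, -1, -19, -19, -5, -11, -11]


n=7, Σx=88, Σy=-81, Σxy=-1230, Σx²=1282, Σy²=1215
r = (7×(-1230) - 88×(-81))/√((7×1282 - 88²)(7×1215 - (-81)²))
= -1482/√(1230×1944) = -1482/√2391120 ≈ -1482/1546.3247 ≈ -0.9584

r ≈ -0.9584


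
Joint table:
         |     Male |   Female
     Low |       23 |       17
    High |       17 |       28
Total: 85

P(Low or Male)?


P(Low∨Male) = P(Low) + P(Male) - P(Low∧Male)
= (40 + 40 - 23)/85 = 57/85

P = 57/85 ≈ 67.06%


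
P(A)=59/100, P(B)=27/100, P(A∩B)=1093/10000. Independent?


P(A)×P(B) = 1593/10000
P(A∩B) = 1093/10000
Not equal → NOT independent

No, not independent


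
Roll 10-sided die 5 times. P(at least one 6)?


P(no 6)^5 = (9/10)^5 = 59049/100000
P(≥1) = 1 - 59049/100000 = 40951/100000

P = 40951/100000 ≈ 40.95%


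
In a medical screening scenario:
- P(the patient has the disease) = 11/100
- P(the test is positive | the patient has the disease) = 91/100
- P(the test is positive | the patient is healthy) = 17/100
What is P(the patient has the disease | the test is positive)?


Using Bayes' theorem:
P(A|B) = P(B|A)·P(A) / P(B)

P(the test is positive) = 91/100 × 11/100 + 17/100 × 89/100
= 1001/10000 + 1513/10000 = 1257/5000

P(the patient has the disease|the test is positive) = (1001/10000) / (1257/5000) = 1001/2514

P(the patient has the disease|the test is positive) = 1001/2514 ≈ 39.82%


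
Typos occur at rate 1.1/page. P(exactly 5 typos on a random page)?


Poisson(λ=1.1): P(X=5) = e^(-λ)×λ^k/k!
= e^(-1.1) × 1.1^5 / 5!
≈ 0.3328710837 × 1.61051 / 120 ≈ 0.004467

P(X=5) ≈ 0.004467 ≈ 0.45%


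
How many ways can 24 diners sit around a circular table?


Circular arrangements of 24 distinct objects: fix one position to break rotational symmetry.
(n-1)! = 23! = 25852016738884976640000

25852016738884976640000


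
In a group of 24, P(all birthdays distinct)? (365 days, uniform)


P(all different) = Π(365-i)/365 for i=0..23
= (365/365)×(364/365)×...×(342/365)
= 0.461656

P ≈ 0.4617 ≈ 46.17%


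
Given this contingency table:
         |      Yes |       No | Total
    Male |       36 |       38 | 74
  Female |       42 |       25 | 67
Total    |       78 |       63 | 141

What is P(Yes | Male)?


P(Yes | Male) = 36/(36+38) = 36/74 = 18/37

P(Yes|Male) = 18/37 ≈ 48.65%


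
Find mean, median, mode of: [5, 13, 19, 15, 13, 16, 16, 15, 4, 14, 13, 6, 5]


Sorted: [4, 5, 5, 6, 13, 13, 13, 14, 15, 15, 16, 16, 19]
Mean = 154/13
Median = 13
Freq: {5: 2, 13: 3, 19: 1, 15: 2, 16: 2, 4: 1, 14: 1, 6: 1}
Mode: [13]

Mean=154/13, Median=13, Mode=13


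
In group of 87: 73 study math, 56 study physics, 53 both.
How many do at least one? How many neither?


|A∪B| = 73+56-53 = 76
Neither = 87-76 = 11

At least one: 76; Neither: 11


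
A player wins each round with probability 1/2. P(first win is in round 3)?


Geometric: P(X=3) = (1-p)^(k-1)×p = (1/2)^2×1/2 = 1/8

P(X=3) = 1/8 ≈ 12.50%


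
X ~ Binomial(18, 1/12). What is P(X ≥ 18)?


P(X ≥ 18) = Σ P(X=i) for i=18..18
P(X=18) = 1/26623333280885243904
Sum = 1/26623333280885243904

P(X ≥ 18) = 1/26623333280885243904 ≈ 0.00%


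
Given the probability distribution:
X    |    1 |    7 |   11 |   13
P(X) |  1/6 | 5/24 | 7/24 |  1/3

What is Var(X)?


E[X] = 55/6
E[X²] = 102
Var(X) = E[X²] - (E[X])² = 102 - 3025/36 = 647/36

Var(X) = 647/36 ≈ 17.9722


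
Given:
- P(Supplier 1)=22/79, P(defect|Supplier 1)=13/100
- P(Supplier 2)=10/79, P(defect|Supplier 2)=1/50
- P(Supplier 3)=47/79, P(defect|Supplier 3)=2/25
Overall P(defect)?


P(B) = Σ P(B|Aᵢ)×P(Aᵢ)
  13/100×22/79 = 143/3950
  1/50×10/79 = 1/395
  2/25×47/79 = 94/1975
Sum = 341/3950

P(defect) = 341/3950 ≈ 8.63%


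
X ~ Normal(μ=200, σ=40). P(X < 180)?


z = (180-200)/40 = -0.5
P(Z < -0.5) = 0.3085

P(X < 180) ≈ 0.3085


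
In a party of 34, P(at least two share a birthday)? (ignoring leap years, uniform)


P(all different) = Π(365-i)/365 for i=0..33
= 0.204683
P(match) = 1 - 0.204683 = 0.795317

P ≈ 0.7953 ≈ 79.53%


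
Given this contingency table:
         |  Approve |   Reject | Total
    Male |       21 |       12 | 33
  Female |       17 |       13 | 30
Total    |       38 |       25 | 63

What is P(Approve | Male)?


P(Approve | Male) = 21/(21+12) = 21/33 = 7/11

P(Approve|Male) = 7/11 ≈ 63.64%


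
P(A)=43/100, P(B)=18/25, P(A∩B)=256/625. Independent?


P(A)×P(B) = 387/1250
P(A∩B) = 256/625
Not equal → NOT independent

No, not independent


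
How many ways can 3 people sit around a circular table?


Circular arrangements of 3 distinct objects: fix one position to break rotational symmetry.
(n-1)! = 2! = 2

2


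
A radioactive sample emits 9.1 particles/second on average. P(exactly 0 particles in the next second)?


Poisson(λ=9.1): P(X=0) = e^(-λ)×λ^k/k!
= e^(-9.1) × 9.1^0 / 0!
≈ 0.0001116658085 × 1 / 1 ≈ 0.000112

P(X=0) ≈ 0.000112 ≈ 0.01%


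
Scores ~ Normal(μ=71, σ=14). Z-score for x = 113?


z = (x - μ)/σ = (113 - 71)/14 = 3.0

z = 3.0


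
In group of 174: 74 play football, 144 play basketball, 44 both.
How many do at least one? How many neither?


|A∪B| = 74+144-44 = 174
Neither = 174-174 = 0

At least one: 174; Neither: 0


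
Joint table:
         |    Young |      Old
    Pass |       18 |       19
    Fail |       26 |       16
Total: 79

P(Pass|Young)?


P(Pass|Young) = 18/(18+26) = 18/44 = 9/22

P = 9/22 ≈ 40.91%


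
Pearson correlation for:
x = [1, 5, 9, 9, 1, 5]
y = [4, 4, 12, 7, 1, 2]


n=6, Σx=30, Σy=30, Σxy=206, Σx²=214, Σy²=230
r = (6×206 - 30×30)/√((6×214 - 30²)(6×230 - 30²))
= 336/√(384×480) = 336/√184320 ≈ 336/429.3251 ≈ 0.7826

r ≈ 0.7826


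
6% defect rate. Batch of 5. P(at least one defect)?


P(all good) = (47/50)^5 = 229345007/312500000
P(≥1 defect) = 83154993/312500000

P = 83154993/312500000 ≈ 26.61%


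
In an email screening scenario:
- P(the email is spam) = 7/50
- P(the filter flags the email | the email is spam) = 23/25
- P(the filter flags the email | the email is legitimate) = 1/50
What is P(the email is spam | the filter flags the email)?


Using Bayes' theorem:
P(A|B) = P(B|A)·P(A) / P(B)

P(the filter flags the email) = 23/25 × 7/50 + 1/50 × 43/50
= 161/1250 + 43/2500 = 73/500

P(the email is spam|the filter flags the email) = (161/1250) / (73/500) = 322/365

P(the email is spam|the filter flags the email) = 322/365 ≈ 88.22%


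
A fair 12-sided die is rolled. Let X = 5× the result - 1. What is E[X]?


E[die] = (1+12)/2 = 13/2
E[X] = 5×13/2 - 1 = 63/2

E[X] = 63/2


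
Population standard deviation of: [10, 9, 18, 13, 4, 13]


Mean = 67/6
  (10-67/6)²=49/36
  (9-67/6)²=169/36
  (18-67/6)²=1681/36
  (13-67/6)²=121/36
  (4-67/6)²=1849/36
  (13-67/6)²=121/36
Σ(x-μ)² = 665/6
σ² = (665/6)/6 = 665/36

σ = √(665/36) ≈ 4.2979


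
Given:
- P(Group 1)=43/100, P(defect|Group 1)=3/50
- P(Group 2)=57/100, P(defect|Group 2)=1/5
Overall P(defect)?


P(B) = Σ P(B|Aᵢ)×P(Aᵢ)
  3/50×43/100 = 129/5000
  1/5×57/100 = 57/500
Sum = 699/5000

P(defect) = 699/5000 ≈ 13.98%


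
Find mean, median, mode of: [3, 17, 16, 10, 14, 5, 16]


Sorted: [3, 5, 10, 14, 16, 16, 17]
Mean = 81/7
Median = 14
Freq: {3: 1, 17: 1, 16: 2, 10: 1, 14: 1, 5: 1}
Mode: [16]

Mean=81/7, Median=14, Mode=16


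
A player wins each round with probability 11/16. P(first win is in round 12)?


Geometric: P(X=12) = (1-p)^(k-1)×p = (5/16)^11×11/16 = 537109375/281474976710656

P(X=12) = 537109375/281474976710656 ≈ 0.00%


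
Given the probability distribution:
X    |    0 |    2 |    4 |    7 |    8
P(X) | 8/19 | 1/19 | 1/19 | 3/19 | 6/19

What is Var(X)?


E[X] = 75/19
E[X²] = 29
Var(X) = E[X²] - (E[X])² = 29 - 5625/361 = 4844/361

Var(X) = 4844/361 ≈ 13.4183


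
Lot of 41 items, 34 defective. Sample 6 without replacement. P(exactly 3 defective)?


Hypergeometric: C(34,3)×C(7,3)/C(41,6)
= 5984×35/4496388 = 52360/1124097

P(X=3) = 52360/1124097 ≈ 4.66%


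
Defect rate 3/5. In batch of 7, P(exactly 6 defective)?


Binomial: P(X=6) = C(7,6)×p^6×(1-p)^1
= 7 × 729/15625 × 2/5 = 10206/78125

P(X=6) = 10206/78125 ≈ 13.06%


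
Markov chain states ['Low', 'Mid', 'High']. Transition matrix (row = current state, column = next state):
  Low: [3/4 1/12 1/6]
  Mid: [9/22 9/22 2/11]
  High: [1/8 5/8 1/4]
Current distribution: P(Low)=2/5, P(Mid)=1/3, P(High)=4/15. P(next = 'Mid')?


P(next=Mid) = Σᵢ P(now=i)×P(i→Mid)
= 2/5×1/12 + 1/3×9/22 + 4/15×5/8
= 1/30 + 3/22 + 1/6 = 37/110

P = 37/110 ≈ 0.3364


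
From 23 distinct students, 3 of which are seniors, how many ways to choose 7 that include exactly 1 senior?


Choose 1 of the 3 seniors and 6 of the other 20 students:
C(3,1)×C(20,6) = 3×38760 = 116280

116280


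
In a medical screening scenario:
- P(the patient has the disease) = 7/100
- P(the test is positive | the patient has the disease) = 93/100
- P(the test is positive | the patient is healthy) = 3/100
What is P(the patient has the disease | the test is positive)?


Using Bayes' theorem:
P(A|B) = P(B|A)·P(A) / P(B)

P(the test is positive) = 93/100 × 7/100 + 3/100 × 93/100
= 651/10000 + 279/10000 = 93/1000

P(the patient has the disease|the test is positive) = (651/10000) / (93/1000) = 7/10

P(the patient has the disease|the test is positive) = 7/10 ≈ 70.00%


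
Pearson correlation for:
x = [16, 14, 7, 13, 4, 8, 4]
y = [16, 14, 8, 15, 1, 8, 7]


n=7, Σx=66, Σy=69, Σxy=799, Σx²=766, Σy²=855
r = (7×799 - 66×69)/√((7×766 - 66²)(7×855 - 69²))
= 1039/√(1006×1224) = 1039/√1231344 ≈ 1039/1109.6594 ≈ 0.9363

r ≈ 0.9363


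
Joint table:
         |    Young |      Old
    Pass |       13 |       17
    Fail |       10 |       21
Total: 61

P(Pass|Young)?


P(Pass|Young) = 13/(13+10) = 13/23

P = 13/23 ≈ 56.52%


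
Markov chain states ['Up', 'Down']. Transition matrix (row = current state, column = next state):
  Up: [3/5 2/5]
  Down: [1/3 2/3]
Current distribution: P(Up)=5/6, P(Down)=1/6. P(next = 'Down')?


P(next=Down) = Σᵢ P(now=i)×P(i→Down)
= 5/6×2/5 + 1/6×2/3
= 1/3 + 1/9 = 4/9

P = 4/9 ≈ 0.4444


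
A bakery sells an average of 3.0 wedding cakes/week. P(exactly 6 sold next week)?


Poisson(λ=3.0): P(X=6) = e^(-λ)×λ^k/k!
= e^(-3.0) × 3.0^6 / 6!
≈ 0.04978706837 × 729 / 720 ≈ 0.050409

P(X=6) ≈ 0.050409 ≈ 5.04%


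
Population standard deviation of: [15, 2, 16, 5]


Mean = 38/4 = 19/2
  (15-19/2)²=121/4
  (2-19/2)²=225/4
  (16-19/2)²=169/4
  (5-19/2)²=81/4
Σ(x-μ)² = 149
σ² = 149/4

σ = √(149/4) ≈ 6.1033


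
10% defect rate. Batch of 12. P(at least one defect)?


P(all good) = (9/10)^12 = 282429536481/1000000000000
P(≥1 defect) = 717570463519/1000000000000

P = 717570463519/1000000000000 ≈ 71.76%


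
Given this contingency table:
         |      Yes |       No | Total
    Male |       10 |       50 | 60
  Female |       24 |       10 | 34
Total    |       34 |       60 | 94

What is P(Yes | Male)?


P(Yes | Male) = 10/(10+50) = 10/60 = 1/6

P(Yes|Male) = 1/6 ≈ 16.67%


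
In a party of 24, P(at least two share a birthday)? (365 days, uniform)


P(all different) = Π(365-i)/365 for i=0..23
= 0.461656
P(match) = 1 - 0.461656 = 0.538344

P ≈ 0.5383 ≈ 53.83%


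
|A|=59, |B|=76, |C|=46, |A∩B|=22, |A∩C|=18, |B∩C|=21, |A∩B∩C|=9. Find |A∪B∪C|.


|A∪B∪C| = 59+76+46-22-18-21+9 = 129

|A∪B∪C| = 129


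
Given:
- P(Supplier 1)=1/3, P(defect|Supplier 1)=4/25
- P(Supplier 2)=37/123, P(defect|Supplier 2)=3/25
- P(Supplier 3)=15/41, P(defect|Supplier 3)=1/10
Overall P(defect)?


P(B) = Σ P(B|Aᵢ)×P(Aᵢ)
  4/25×1/3 = 4/75
  3/25×37/123 = 37/1025
  1/10×15/41 = 3/82
Sum = 31/246

P(defect) = 31/246 ≈ 12.60%


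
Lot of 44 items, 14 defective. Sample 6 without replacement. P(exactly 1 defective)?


Hypergeometric: C(14,1)×C(30,5)/C(44,6)
= 14×142506/7059052 = 5481/19393

P(X=1) = 5481/19393 ≈ 28.26%


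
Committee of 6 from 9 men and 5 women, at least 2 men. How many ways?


Count by #men:
  2M,4W: C(9,2)×C(5,4)=180
  3M,3W: C(9,3)×C(5,3)=840
  4M,2W: C(9,4)×C(5,2)=1260
  5M,1W: C(9,5)×C(5,1)=630
  6M,0W: C(9,6)×C(5,0)=84
Total = 2994

2994


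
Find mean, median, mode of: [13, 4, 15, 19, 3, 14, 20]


Sorted: [3, 4, 13, 14, 15, 19, 20]
Mean = 88/7
Median = 14
Freq: {13: 1, 4: 1, 15: 1, 19: 1, 3: 1, 14: 1, 20: 1}
Mode: No mode

Mean=88/7, Median=14, Mode=No mode


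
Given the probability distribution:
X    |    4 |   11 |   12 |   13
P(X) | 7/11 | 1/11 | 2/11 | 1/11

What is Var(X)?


E[X] = 76/11
E[X²] = 690/11
Var(X) = E[X²] - (E[X])² = 690/11 - 5776/121 = 1814/121

Var(X) = 1814/121 ≈ 14.9917


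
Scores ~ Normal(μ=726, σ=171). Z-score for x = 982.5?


z = (x - μ)/σ = (982.5 - 726)/171 = 1.5

z = 1.5


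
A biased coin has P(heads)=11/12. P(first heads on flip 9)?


Geometric: P(X=9) = (1-p)^(k-1)×p = (1/12)^8×11/12 = 11/5159780352

P(X=9) = 11/5159780352 ≈ 0.00%


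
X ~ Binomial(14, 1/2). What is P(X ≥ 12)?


P(X ≥ 12) = Σ P(X=i) for i=12..14
P(X=12) = 91/16384
P(X=13) = 7/8192
P(X=14) = 1/16384
Sum = 53/8192

P(X ≥ 12) = 53/8192 ≈ 0.65%


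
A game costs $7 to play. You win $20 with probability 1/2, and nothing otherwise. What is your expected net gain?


E[gain] = (20-7)×1/2 + (-7)×1/2
= 13/2 - 7/2 = 3

Expected net gain = $3 ≈ $3.00


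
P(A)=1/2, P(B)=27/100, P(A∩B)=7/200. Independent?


P(A)×P(B) = 27/200
P(A∩B) = 7/200
Not equal → NOT independent

No, not independent


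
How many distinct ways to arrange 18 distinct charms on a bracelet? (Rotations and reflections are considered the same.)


Free circular arrangements: rotations and reflections both identified.
(n-1)!/2 = 17!/2 = 355687428096000/2 = 177843714048000

177843714048000


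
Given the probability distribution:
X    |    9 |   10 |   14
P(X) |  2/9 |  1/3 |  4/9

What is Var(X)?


E[X] = 104/9
E[X²] = 1246/9
Var(X) = E[X²] - (E[X])² = 1246/9 - 10816/81 = 398/81

Var(X) = 398/81 ≈ 4.9136


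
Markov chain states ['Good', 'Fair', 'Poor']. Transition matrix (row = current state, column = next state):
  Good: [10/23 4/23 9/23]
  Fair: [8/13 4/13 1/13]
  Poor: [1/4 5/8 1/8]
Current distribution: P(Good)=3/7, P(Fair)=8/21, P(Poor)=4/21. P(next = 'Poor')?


P(next=Poor) = Σᵢ P(now=i)×P(i→Poor)
= 3/7×9/23 + 8/21×1/13 + 4/21×1/8
= 27/161 + 8/273 + 1/42 = 2773/12558

P = 2773/12558 ≈ 0.2208


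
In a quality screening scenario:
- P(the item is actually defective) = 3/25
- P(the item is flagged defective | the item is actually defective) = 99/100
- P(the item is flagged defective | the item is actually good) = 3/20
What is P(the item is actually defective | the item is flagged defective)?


Using Bayes' theorem:
P(A|B) = P(B|A)·P(A) / P(B)

P(the item is flagged defective) = 99/100 × 3/25 + 3/20 × 22/25
= 297/2500 + 33/250 = 627/2500

P(the item is actually defective|the item is flagged defective) = (297/2500) / (627/2500) = 9/19

P(the item is actually defective|the item is flagged defective) = 9/19 ≈ 47.37%


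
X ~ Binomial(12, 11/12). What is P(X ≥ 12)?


P(X ≥ 12) = Σ P(X=i) for i=12..12
P(X=12) = 3138428376721/8916100448256
Sum = 3138428376721/8916100448256

P(X ≥ 12) = 3138428376721/8916100448256 ≈ 35.20%


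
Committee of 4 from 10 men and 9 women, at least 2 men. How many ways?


Count by #men:
  2M,2W: C(10,2)×C(9,2)=1620
  3M,1W: C(10,3)×C(9,1)=1080
  4M,0W: C(10,4)×C(9,0)=210
Total = 2910

2910


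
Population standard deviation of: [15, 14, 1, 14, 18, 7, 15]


Mean = 84/7 = 12
  (15-12)²=9
  (14-12)²=4
  (1-12)²=121
  (14-12)²=4
  (18-12)²=36
  (7-12)²=25
  (15-12)²=9
Σ(x-μ)² = 208
σ² = 208/7

σ = √(208/7) ≈ 5.4511


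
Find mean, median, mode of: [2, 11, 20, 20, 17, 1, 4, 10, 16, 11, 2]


Sorted: [1, 2, 2, 4, 10, 11, 11, 16, 17, 20, 20]
Mean = 114/11
Median = 11
Freq: {2: 2, 11: 2, 20: 2, 17: 1, 1: 1, 4: 1, 10: 1, 16: 1}
Mode: [2, 11, 20]

Mean=114/11, Median=11, Mode=[2, 11, 20]


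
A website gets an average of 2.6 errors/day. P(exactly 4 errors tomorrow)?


Poisson(λ=2.6): P(X=4) = e^(-λ)×λ^k/k!
= e^(-2.6) × 2.6^4 / 4!
≈ 0.07427357821 × 45.6976 / 24 ≈ 0.141422

P(X=4) ≈ 0.141422 ≈ 14.14%


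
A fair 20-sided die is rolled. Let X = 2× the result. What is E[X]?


E[die] = (1+20)/2 = 21/2
E[X] = 2 × 21/2 = 21

E[X] = 21


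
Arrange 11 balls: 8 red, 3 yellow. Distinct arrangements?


11!/(8!×3!) = 165

165


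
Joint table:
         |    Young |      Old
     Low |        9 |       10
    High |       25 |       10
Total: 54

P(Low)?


P(Low) = (9+10)/54 = 19/54

P(Low) = 19/54 ≈ 35.19%


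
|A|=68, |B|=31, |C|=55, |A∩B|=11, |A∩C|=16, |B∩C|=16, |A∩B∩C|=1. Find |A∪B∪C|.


|A∪B∪C| = 68+31+55-11-16-16+1 = 112

|A∪B∪C| = 112


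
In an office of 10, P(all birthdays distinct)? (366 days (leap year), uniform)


P(all different) = Π(366-i)/366 for i=0..9
= (366/366)×(365/366)×...×(357/366)
= 0.883355

P ≈ 0.8834 ≈ 88.34%


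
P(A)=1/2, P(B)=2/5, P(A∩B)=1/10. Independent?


P(A)×P(B) = 1/5
P(A∩B) = 1/10
Not equal → NOT independent

No, not independent


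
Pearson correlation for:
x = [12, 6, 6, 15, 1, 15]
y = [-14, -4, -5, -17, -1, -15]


n=6, Σx=55, Σy=-56, Σxy=-703, Σx²=667, Σy²=752
r = (6×(-703) - 55×(-56))/√((6×667 - 55²)(6×752 - (-56)²))
= -1138/√(977×1376) = -1138/√1344352 ≈ -1138/1159.4619 ≈ -0.9815

r ≈ -0.9815


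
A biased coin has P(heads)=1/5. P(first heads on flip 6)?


Geometric: P(X=6) = (1-p)^(k-1)×p = (4/5)^5×1/5 = 1024/15625

P(X=6) = 1024/15625 ≈ 6.55%


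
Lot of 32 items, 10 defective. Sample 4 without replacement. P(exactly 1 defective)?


Hypergeometric: C(10,1)×C(22,3)/C(32,4)
= 10×1540/35960 = 385/899

P(X=1) = 385/899 ≈ 42.83%


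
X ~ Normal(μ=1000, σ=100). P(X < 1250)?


z = (1250-1000)/100 = 2.5
P(Z < 2.5) = 0.9938

P(X < 1250) ≈ 0.9938


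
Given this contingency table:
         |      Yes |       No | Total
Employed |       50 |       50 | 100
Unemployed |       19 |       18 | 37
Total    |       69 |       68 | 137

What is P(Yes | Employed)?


P(Yes | Employed) = 50/(50+50) = 50/100 = 1/2

P(Yes|Employed) = 1/2 ≈ 50.00%


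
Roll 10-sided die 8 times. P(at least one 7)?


P(no 7)^8 = (9/10)^8 = 43046721/100000000
P(≥1) = 1 - 43046721/100000000 = 56953279/100000000

P = 56953279/100000000 ≈ 56.95%


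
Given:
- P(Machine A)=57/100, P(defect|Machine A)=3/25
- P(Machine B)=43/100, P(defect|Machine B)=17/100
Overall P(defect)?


P(B) = Σ P(B|Aᵢ)×P(Aᵢ)
  3/25×57/100 = 171/2500
  17/100×43/100 = 731/10000
Sum = 283/2000

P(defect) = 283/2000 ≈ 14.15%


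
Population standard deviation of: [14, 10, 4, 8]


Mean = 36/4 = 9
  (14-9)²=25
  (10-9)²=1
  (4-9)²=25
  (8-9)²=1
Σ(x-μ)² = 52
σ² = 52/4 = 13

σ = √(13) ≈ 3.6056


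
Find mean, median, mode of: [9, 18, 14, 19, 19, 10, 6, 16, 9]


Sorted: [6, 9, 9, 10, 14, 16, 18, 19, 19]
Mean = 120/9 = 40/3
Median = 14
Freq: {9: 2, 18: 1, 14: 1, 19: 2, 10: 1, 6: 1, 16: 1}
Mode: [9, 19]

Mean=40/3, Median=14, Mode=[9, 19]


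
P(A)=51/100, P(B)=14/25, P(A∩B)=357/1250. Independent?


P(A)×P(B) = 357/1250
P(A∩B) = 357/1250
Equal ✓ → Independent

Yes, independent


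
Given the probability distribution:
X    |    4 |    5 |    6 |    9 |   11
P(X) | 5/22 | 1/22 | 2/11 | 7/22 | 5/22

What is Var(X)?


E[X] = 167/22
E[X²] = 1421/22
Var(X) = E[X²] - (E[X])² = 1421/22 - 27889/484 = 3373/484

Var(X) = 3373/484 ≈ 6.9690


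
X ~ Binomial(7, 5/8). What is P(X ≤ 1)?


P(X ≤ 1) = Σ P(X=i) for i=0..1
P(X=0) = 2187/2097152
P(X=1) = 25515/2097152
Sum = 13851/1048576

P(X ≤ 1) = 13851/1048576 ≈ 1.32%


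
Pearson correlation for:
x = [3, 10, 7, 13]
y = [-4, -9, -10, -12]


n=4, Σx=33, Σy=-35, Σxy=-328, Σx²=327, Σy²=341
r = (4×(-328) - 33×(-35))/√((4×327 - 33²)(4×341 - (-35)²))
= -157/√(219×139) = -157/√30441 ≈ -157/174.4735 ≈ -0.8999

r ≈ -0.8999


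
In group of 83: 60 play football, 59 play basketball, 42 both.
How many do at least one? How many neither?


|A∪B| = 60+59-42 = 77
Neither = 83-77 = 6

At least one: 77; Neither: 6


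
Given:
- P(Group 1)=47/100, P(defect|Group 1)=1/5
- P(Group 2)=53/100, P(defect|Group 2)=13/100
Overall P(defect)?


P(B) = Σ P(B|Aᵢ)×P(Aᵢ)
  1/5×47/100 = 47/500
  13/100×53/100 = 689/10000
Sum = 1629/10000

P(defect) = 1629/10000 ≈ 16.29%


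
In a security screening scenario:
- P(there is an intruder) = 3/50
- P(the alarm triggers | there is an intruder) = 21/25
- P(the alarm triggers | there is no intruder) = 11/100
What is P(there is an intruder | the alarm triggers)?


Using Bayes' theorem:
P(A|B) = P(B|A)·P(A) / P(B)

P(the alarm triggers) = 21/25 × 3/50 + 11/100 × 47/50
= 63/1250 + 517/5000 = 769/5000

P(there is an intruder|the alarm triggers) = (63/1250) / (769/5000) = 252/769

P(there is an intruder|the alarm triggers) = 252/769 ≈ 32.77%


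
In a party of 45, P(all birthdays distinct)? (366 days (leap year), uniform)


P(all different) = Π(366-i)/366 for i=0..44
= (366/366)×(365/366)×...×(322/366)
= 0.059503

P ≈ 0.0595 ≈ 5.95%


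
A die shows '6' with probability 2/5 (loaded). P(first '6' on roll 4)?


Geometric: P(X=4) = (1-p)^(k-1)×p = (3/5)^3×2/5 = 54/625

P(X=4) = 54/625 ≈ 8.64%


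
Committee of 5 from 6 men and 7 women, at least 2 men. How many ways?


Count by #men:
  2M,3W: C(6,2)×C(7,3)=525
  3M,2W: C(6,3)×C(7,2)=420
  4M,1W: C(6,4)×C(7,1)=105
  5M,0W: C(6,5)×C(7,0)=6
Total = 1056

1056


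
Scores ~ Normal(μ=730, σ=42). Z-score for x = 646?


z = (x - μ)/σ = (646 - 730)/42 = -2.0

z = -2.0


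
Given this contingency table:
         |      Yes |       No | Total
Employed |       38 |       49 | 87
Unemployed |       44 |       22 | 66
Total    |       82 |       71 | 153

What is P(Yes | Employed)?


P(Yes | Employed) = 38/(38+49) = 38/87

P(Yes|Employed) = 38/87 ≈ 43.68%


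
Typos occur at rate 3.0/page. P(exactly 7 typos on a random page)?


Poisson(λ=3.0): P(X=7) = e^(-λ)×λ^k/k!
= e^(-3.0) × 3.0^7 / 7!
≈ 0.04978706837 × 2187 / 5040 ≈ 0.021604

P(X=7) ≈ 0.021604 ≈ 2.16%


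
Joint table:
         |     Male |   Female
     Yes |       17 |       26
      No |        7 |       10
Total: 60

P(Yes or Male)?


P(Yes∨Male) = P(Yes) + P(Male) - P(Yes∧Male)
= (43 + 24 - 17)/60 = 50/60 = 5/6

P = 5/6 ≈ 83.33%


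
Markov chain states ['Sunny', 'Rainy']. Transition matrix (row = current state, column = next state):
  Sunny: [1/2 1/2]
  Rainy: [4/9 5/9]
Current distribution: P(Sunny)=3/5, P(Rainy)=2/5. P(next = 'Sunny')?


P(next=Sunny) = Σᵢ P(now=i)×P(i→Sunny)
= 3/5×1/2 + 2/5×4/9
= 3/10 + 8/45 = 43/90

P = 43/90 ≈ 0.4778


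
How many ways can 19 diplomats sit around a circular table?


Circular arrangements of 19 distinct objects: fix one position to break rotational symmetry.
(n-1)! = 18! = 6402373705728000

6402373705728000


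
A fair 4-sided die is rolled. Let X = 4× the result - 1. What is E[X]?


E[die] = (1+4)/2 = 5/2
E[X] = 4×5/2 - 1 = 9

E[X] = 9


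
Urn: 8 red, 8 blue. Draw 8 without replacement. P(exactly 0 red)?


Hypergeometric: C(8,0)×C(8,8)/C(16,8)
= 1×1/12870 = 1/12870

P(X=0) = 1/12870 ≈ 0.01%


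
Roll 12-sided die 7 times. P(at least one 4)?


P(no 4)^7 = (11/12)^7 = 19487171/35831808
P(≥1) = 1 - 19487171/35831808 = 16344637/35831808

P = 16344637/35831808 ≈ 45.61%


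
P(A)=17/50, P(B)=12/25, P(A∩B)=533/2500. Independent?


P(A)×P(B) = 102/625
P(A∩B) = 533/2500
Not equal → NOT independent

No, not independent


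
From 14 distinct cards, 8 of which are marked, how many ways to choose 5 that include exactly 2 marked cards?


Choose 2 of the 8 marked cards and 3 of the other 6 cards:
C(8,2)×C(6,3) = 28×20 = 560

560


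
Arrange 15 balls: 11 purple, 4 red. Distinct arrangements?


15!/(11!×4!) = 1365

1365


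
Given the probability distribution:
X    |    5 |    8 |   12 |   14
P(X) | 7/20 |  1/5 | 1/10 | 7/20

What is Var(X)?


E[X] = 189/20
E[X²] = 2091/20
Var(X) = E[X²] - (E[X])² = 2091/20 - 35721/400 = 6099/400

Var(X) = 6099/400 ≈ 15.2475


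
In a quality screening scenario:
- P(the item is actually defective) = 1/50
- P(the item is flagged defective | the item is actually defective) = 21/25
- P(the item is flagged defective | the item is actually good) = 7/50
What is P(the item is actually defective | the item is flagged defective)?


Using Bayes' theorem:
P(A|B) = P(B|A)·P(A) / P(B)

P(the item is flagged defective) = 21/25 × 1/50 + 7/50 × 49/50
= 21/1250 + 343/2500 = 77/500

P(the item is actually defective|the item is flagged defective) = (21/1250) / (77/500) = 6/55

P(the item is actually defective|the item is flagged defective) = 6/55 ≈ 10.91%


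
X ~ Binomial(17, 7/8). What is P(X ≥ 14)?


P(X ≥ 14) = Σ P(X=i) for i=14..17
P(X=14) = 57648961192165/281474976710656
P(X=15) = 80708545669031/281474976710656
P(X=16) = 564959819683217/2251799813685248
P(X=17) = 232630513987207/2251799813685248
Sum = 238056298569999/281474976710656

P(X ≥ 14) = 238056298569999/281474976710656 ≈ 84.57%


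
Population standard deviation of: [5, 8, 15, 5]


Mean = 33/4
  (5-33/4)²=169/16
  (8-33/4)²=1/16
  (15-33/4)²=729/16
  (5-33/4)²=169/16
Σ(x-μ)² = 267/4
σ² = (267/4)/4 = 267/16

σ = √(267/16) ≈ 4.0850


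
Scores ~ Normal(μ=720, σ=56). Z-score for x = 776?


z = (x - μ)/σ = (776 - 720)/56 = 1.0

z = 1.0


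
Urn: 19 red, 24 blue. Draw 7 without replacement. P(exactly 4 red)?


Hypergeometric: C(19,4)×C(24,3)/C(43,7)
= 3876×2024/32224114 = 206448/848003

P(X=4) = 206448/848003 ≈ 24.35%


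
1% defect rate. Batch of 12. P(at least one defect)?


P(all good) = (99/100)^12 = 886384871716129280658801/1000000000000000000000000
P(≥1 defect) = 113615128283870719341199/1000000000000000000000000

P = 113615128283870719341199/1000000000000000000000000 ≈ 11.36%


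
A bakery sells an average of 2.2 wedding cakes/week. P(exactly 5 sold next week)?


Poisson(λ=2.2): P(X=5) = e^(-λ)×λ^k/k!
= e^(-2.2) × 2.2^5 / 5!
≈ 0.1108031584 × 51.53632 / 120 ≈ 0.047587

P(X=5) ≈ 0.047587 ≈ 4.76%


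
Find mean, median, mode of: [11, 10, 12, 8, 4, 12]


Sorted: [4, 8, 10, 11, 12, 12]
Mean = 57/6 = 19/2
Median = 21/2
Freq: {11: 1, 10: 1, 12: 2, 8: 1, 4: 1}
Mode: [12]

Mean=19/2, Median=21/2, Mode=12


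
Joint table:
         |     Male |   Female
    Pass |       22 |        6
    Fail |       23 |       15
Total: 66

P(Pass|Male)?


P(Pass|Male) = 22/(22+23) = 22/45

P = 22/45 ≈ 48.89%


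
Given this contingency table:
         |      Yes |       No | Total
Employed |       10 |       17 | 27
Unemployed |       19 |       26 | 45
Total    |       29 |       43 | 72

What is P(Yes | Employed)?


P(Yes | Employed) = 10/(10+17) = 10/27

P(Yes|Employed) = 10/27 ≈ 37.04%


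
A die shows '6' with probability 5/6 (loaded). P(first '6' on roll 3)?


Geometric: P(X=3) = (1-p)^(k-1)×p = (1/6)^2×5/6 = 5/216

P(X=3) = 5/216 ≈ 2.31%


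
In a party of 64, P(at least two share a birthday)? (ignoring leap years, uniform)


P(all different) = Π(365-i)/365 for i=0..63
= 0.002810
P(match) = 1 - 0.002810 = 0.997190

P ≈ 0.9972 ≈ 99.72%


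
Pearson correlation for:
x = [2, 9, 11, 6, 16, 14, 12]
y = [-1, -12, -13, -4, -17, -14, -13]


n=7, Σx=70, Σy=-74, Σxy=-901, Σx²=838, Σy²=984
r = (7×(-901) - 70×(-74))/√((7×838 - 70²)(7×984 - (-74)²))
= -1127/√(966×1412) = -1127/√1363992 ≈ -1127/1167.9007 ≈ -0.9650

r ≈ -0.9650


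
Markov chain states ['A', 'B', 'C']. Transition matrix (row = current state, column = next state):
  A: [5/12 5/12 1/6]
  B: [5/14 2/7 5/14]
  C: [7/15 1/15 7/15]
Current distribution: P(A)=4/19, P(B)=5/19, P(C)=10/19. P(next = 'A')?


P(next=A) = Σᵢ P(now=i)×P(i→A)
= 4/19×5/12 + 5/19×5/14 + 10/19×7/15
= 5/57 + 25/266 + 14/57 = 341/798

P = 341/798 ≈ 0.4273


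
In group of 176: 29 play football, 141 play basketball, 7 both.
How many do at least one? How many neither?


|A∪B| = 29+141-7 = 163
Neither = 176-163 = 13

At least one: 163; Neither: 13


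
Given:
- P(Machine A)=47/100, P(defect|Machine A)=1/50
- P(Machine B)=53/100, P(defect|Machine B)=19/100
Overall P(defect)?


P(B) = Σ P(B|Aᵢ)×P(Aᵢ)
  1/50×47/100 = 47/5000
  19/100×53/100 = 1007/10000
Sum = 1101/10000

P(defect) = 1101/10000 ≈ 11.01%


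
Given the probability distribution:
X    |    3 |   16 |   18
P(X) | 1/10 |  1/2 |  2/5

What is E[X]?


E[X] = Σ x·P(X=x)
= (3)×(1/10) + (16)×(1/2) + (18)×(2/5)
= 31/2

E[X] = 31/2


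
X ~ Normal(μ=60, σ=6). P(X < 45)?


z = (45-60)/6 = -2.5
P(Z < -2.5) = 0.0062

P(X < 45) ≈ 0.0062


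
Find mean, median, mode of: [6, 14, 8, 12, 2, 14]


Sorted: [2, 6, 8, 12, 14, 14]
Mean = 56/6 = 28/3
Median = 10
Freq: {6: 1, 14: 2, 8: 1, 12: 1, 2: 1}
Mode: [14]

Mean=28/3, Median=10, Mode=14


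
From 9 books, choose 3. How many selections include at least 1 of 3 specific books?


Complement: C(9,3) - C(6,3) = 84 - 20 = 64

64


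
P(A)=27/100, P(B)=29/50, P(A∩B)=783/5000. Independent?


P(A)×P(B) = 783/5000
P(A∩B) = 783/5000
Equal ✓ → Independent

Yes, independent


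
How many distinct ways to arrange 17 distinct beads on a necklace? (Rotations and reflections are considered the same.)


Free circular arrangements: rotations and reflections both identified.
(n-1)!/2 = 16!/2 = 20922789888000/2 = 10461394944000

10461394944000


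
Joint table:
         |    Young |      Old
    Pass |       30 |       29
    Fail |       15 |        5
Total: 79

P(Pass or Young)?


P(Pass∨Young) = P(Pass) + P(Young) - P(Pass∧Young)
= (59 + 45 - 30)/79 = 74/79

P = 74/79 ≈ 93.67%


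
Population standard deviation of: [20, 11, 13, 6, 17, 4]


Mean = 71/6
  (20-71/6)²=2401/36
  (11-71/6)²=25/36
  (13-71/6)²=49/36
  (6-71/6)²=1225/36
  (17-71/6)²=961/36
  (4-71/6)²=2209/36
Σ(x-μ)² = 1145/6
σ² = (1145/6)/6 = 1145/36

σ = √(1145/36) ≈ 5.6396


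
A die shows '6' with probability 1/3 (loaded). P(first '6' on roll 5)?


Geometric: P(X=5) = (1-p)^(k-1)×p = (2/3)^4×1/3 = 16/243

P(X=5) = 16/243 ≈ 6.58%


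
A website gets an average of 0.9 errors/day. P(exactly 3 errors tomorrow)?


Poisson(λ=0.9): P(X=3) = e^(-λ)×λ^k/k!
= e^(-0.9) × 0.9^3 / 3!
≈ 0.4065696597 × 0.729 / 6 ≈ 0.049398

P(X=3) ≈ 0.049398 ≈ 4.94%


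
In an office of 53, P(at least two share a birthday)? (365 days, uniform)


P(all different) = Π(365-i)/365 for i=0..52
= 0.018862
P(match) = 1 - 0.018862 = 0.981138

P ≈ 0.9811 ≈ 98.11%


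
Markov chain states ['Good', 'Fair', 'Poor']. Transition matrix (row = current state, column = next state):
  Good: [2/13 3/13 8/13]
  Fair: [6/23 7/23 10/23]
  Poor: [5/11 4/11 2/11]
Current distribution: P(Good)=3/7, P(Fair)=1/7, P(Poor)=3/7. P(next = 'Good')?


P(next=Good) = Σᵢ P(now=i)×P(i→Good)
= 3/7×2/13 + 1/7×6/23 + 3/7×5/11
= 6/91 + 6/161 + 15/77 = 6861/23023

P = 6861/23023 ≈ 0.2980


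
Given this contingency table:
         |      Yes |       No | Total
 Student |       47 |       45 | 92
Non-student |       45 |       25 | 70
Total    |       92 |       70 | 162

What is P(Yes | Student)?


P(Yes | Student) = 47/(47+45) = 47/92

P(Yes|Student) = 47/92 ≈ 51.09%


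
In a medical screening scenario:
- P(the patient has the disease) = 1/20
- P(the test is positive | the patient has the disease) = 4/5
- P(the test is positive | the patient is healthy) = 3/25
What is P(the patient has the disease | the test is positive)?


Using Bayes' theorem:
P(A|B) = P(B|A)·P(A) / P(B)

P(the test is positive) = 4/5 × 1/20 + 3/25 × 19/20
= 1/25 + 57/500 = 77/500

P(the patient has the disease|the test is positive) = (1/25) / (77/500) = 20/77

P(the patient has the disease|the test is positive) = 20/77 ≈ 25.97%


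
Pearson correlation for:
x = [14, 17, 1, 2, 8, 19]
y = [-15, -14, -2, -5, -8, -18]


n=6, Σx=61, Σy=-62, Σxy=-866, Σx²=915, Σy²=838
r = (6×(-866) - 61×(-62))/√((6×915 - 61²)(6×838 - (-62)²))
= -1414/√(1769×1184) = -1414/√2094496 ≈ -1414/1447.2374 ≈ -0.9770

r ≈ -0.9770


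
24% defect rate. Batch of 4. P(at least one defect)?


P(all good) = (19/25)^4 = 130321/390625
P(≥1 defect) = 260304/390625

P = 260304/390625 ≈ 66.64%
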